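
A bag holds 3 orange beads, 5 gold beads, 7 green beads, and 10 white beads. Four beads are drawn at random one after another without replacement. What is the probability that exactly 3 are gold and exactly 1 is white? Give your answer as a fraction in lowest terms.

Unordered draws without replacement: count favorable combinations over C(25,4).
Favorable = C(3,0) · C(5,3) · C(7,0) · C(10,1) = 100; total = C(25,4) = 12650.
P = 100/12650 = 2/253 ≈ 0.0079.

2/253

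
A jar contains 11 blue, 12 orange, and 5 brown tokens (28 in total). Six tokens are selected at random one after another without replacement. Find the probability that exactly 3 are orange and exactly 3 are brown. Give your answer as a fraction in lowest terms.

110/18837

Unordered draws without replacement: count favorable combinations over C(28,6).
Favorable = C(11,0) · C(12,3) · C(5,3) = 2200; total = C(28,6) = 376740.
P = 2200/376740 = 110/18837 ≈ 0.0058.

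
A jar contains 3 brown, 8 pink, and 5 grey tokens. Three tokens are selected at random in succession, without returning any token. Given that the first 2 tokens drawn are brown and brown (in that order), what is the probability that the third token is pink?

After removing 2 brown, the jar has 8 pink out of 14 remaining.
P(third is pink | given) = 8/14 = 4/7 ≈ 0.5714.

4/7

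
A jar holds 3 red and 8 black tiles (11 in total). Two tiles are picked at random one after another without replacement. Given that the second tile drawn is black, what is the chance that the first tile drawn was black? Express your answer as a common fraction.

P(first=black and the second tile drawn is black) = (8/11)·(7/10) = 28/55.
P(the second tile drawn is black) = Σ over first color = 12/55 + 28/55 = 8/11.
By Bayes, P(first=black | the second tile drawn is black) = 28/55 / 8/11 = 7/10 ≈ 0.7000.

7/10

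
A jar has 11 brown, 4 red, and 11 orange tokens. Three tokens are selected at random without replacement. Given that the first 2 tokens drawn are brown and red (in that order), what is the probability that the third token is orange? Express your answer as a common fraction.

After removing 1 brown, 1 red, the jar has 11 orange out of 24 remaining.
P(third is orange | given) = 11/24 ≈ 0.4583.

11/24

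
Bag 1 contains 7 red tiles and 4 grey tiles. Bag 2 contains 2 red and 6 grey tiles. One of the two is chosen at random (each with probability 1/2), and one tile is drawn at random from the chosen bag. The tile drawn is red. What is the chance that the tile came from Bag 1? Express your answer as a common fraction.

P(red | Bag 1) = 7/11; P(red | Bag 2) = 1/4.
P(red) = 1/2·7/11 + 1/2·1/4 = 39/88.
By Bayes' rule, P(Bag 1 | red) = 7/22 / 39/88 = 28/39 ≈ 0.7179.

28/39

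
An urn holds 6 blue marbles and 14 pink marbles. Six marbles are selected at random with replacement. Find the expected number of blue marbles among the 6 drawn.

9/5

By linearity of expectation, E[X] = Σ P(draw i is blue); each independent draw has P(blue) = 6/20.
E[X] = 6 · 6/20 = 9/5 ≈ 1.8000.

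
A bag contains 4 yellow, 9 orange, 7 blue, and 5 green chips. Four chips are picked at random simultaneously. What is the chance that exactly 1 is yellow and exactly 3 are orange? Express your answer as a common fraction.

168/6325

Unordered draws without replacement: count favorable combinations over C(25,4).
Favorable = C(4,1) · C(9,3) · C(7,0) · C(5,0) = 336; total = C(25,4) = 12650.
P = 336/12650 = 168/6325 ≈ 0.0266.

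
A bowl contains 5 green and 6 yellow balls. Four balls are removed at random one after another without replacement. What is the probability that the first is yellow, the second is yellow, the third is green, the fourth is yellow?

Multiply the conditional probability of each draw in order, without replacement, so each draw removes one from its color and from the total.
P = (6/11) · (5/10) · (5/9) · (4/8) = 5/66 ≈ 0.0758.

5/66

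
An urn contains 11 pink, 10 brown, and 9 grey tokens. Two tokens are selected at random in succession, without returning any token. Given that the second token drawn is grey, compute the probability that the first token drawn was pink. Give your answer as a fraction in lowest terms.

P(first=pink and the second token drawn is grey) = (11/30)·(9/29) = 33/290.
P(the second token drawn is grey) = Σ over first color = 33/290 + 3/29 + 12/145 = 3/10.
By Bayes, P(first=pink | the second token drawn is grey) = 33/290 / 3/10 = 11/29 ≈ 0.3793.

11/29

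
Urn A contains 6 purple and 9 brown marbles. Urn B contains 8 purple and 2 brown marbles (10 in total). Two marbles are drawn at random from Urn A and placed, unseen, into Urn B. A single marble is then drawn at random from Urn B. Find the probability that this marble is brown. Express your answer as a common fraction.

4/15

Condition on how many of the transferred marbles are brown (from Urn A: 9 brown of 15; then Urn B has 12 total).
  0 brown: C(9,0)C(6,2)/C(15,2) = 1/7; then P = 2/12
  1 brown: C(9,1)C(6,1)/C(15,2) = 18/35; then P = 3/12
  2 brown: C(9,2)C(6,0)/C(15,2) = 12/35; then P = 4/12
P(brown from Urn B) = 4/15 ≈ 0.2667.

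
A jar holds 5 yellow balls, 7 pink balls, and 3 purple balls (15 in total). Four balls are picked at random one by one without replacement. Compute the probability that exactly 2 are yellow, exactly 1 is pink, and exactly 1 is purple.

Unordered draws without replacement: count favorable combinations over C(15,4).
Favorable = C(5,2) · C(7,1) · C(3,1) = 210; total = C(15,4) = 1365.
P = 210/1365 = 2/13 ≈ 0.1538.

2/13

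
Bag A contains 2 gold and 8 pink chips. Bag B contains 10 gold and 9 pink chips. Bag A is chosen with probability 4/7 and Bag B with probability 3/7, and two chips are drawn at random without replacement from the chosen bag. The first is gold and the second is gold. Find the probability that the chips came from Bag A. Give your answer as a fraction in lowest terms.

P(E | Bag A) = 1/45; P(E | Bag B) = 5/19.
P(E) = 4/7·1/45 + 3/7·5/19 = 751/5985.
By Bayes' rule, P(Bag A | E) = 4/315 / 751/5985 = 76/751 ≈ 0.1012.

76/751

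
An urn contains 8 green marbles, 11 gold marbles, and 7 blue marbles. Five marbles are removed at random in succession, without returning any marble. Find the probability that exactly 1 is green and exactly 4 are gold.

Unordered draws without replacement: count favorable combinations over C(26,5).
Favorable = C(8,1) · C(11,4) · C(7,0) = 2640; total = C(26,5) = 65780.
P = 2640/65780 = 12/299 ≈ 0.0401.

12/299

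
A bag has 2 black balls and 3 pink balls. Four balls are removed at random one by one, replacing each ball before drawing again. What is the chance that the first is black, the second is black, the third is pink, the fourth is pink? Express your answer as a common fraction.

36/625

Multiply the conditional probability of each draw in order, with replacement (the composition resets each draw).
P = (2/5) · (2/5) · (3/5) · (3/5) = 36/625 ≈ 0.0576.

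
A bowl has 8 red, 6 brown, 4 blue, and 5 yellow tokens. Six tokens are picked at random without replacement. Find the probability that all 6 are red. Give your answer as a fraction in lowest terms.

4/14421

Unordered draws without replacement: count favorable combinations over C(23,6).
Favorable = C(8,6) · C(6,0) · C(4,0) · C(5,0) = 28; total = C(23,6) = 100947.
P = 28/100947 = 4/14421 ≈ 0.0003.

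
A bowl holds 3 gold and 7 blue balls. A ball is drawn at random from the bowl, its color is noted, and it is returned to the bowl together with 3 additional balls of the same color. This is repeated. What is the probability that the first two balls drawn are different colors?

Either gold then blue, or blue then gold; after the first draw the total is 13.
P = (3/10)·(7/13) + (7/10)·(3/13) = 21/65 ≈ 0.3231.

21/65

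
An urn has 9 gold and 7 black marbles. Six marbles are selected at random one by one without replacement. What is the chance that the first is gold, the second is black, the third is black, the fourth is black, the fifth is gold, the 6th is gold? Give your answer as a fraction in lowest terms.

Multiply the conditional probability of each draw in order, without replacement, so each draw removes one from its color and from the total.
P = (9/16) · (7/15) · (6/14) · (5/13) · (8/12) · (7/11) = 21/1144 ≈ 0.0184.

21/1144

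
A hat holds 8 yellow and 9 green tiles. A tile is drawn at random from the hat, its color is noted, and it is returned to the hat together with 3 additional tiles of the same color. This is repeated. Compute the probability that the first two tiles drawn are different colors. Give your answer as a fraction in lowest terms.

Either green then yellow, or yellow then green; after the first draw the total is 20.
P = (9/17)·(8/20) + (8/17)·(9/20) = 36/85 ≈ 0.4235.

36/85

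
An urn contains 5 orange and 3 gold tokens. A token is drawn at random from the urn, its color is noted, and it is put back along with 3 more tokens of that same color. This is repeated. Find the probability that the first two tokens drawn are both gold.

9/44

After a gold draw the urn holds 6 gold out of 11.
P = (3/8)·(6/11) = 9/44 ≈ 0.2045.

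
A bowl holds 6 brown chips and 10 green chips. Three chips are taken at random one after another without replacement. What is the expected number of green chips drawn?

By linearity of expectation, E[X] = Σ P(draw i is green); by symmetry each draw (even without replacement) has P(green) = 10/16.
E[X] = 3 · 10/16 = 15/8 ≈ 1.8750.

15/8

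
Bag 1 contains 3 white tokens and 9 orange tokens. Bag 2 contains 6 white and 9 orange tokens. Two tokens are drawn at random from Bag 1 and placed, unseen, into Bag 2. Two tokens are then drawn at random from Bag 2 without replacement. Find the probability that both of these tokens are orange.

Condition on how many of the transferred tokens are orange (from Bag 1: 9 orange of 12; then Bag 2 has 17 total).
  0 orange: C(9,0)C(3,2)/C(12,2) = 1/22; then P = C(9,2)/C(17,2) = 9/34
  1 orange: C(9,1)C(3,1)/C(12,2) = 9/22; then P = C(10,2)/C(17,2) = 45/136
  2 orange: C(9,2)C(3,0)/C(12,2) = 6/11; then P = C(11,2)/C(17,2) = 55/136
P(both orange) = 1101/2992 ≈ 0.3680.

1101/2992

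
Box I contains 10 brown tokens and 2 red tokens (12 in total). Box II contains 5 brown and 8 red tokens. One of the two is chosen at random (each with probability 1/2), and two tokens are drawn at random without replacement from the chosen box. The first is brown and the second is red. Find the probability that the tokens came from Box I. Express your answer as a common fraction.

P(E | Box I) = 5/33; P(E | Box II) = 10/39.
P(E) = 1/2·5/33 + 1/2·10/39 = 175/858.
By Bayes' rule, P(Box I | E) = 5/66 / 175/858 = 13/35 ≈ 0.3714.

13/35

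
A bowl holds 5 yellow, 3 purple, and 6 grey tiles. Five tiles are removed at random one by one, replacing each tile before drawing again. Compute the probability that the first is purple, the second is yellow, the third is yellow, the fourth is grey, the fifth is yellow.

Multiply the conditional probability of each draw in order, with replacement (the composition resets each draw).
P = (3/14) · (5/14) · (5/14) · (6/14) · (5/14) = 1125/268912 ≈ 0.0042.

1125/268912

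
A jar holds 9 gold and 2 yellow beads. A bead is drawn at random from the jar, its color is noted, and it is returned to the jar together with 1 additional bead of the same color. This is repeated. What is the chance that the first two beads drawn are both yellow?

After a yellow draw the jar holds 3 yellow out of 12.
P = (2/11)·(3/12) = 1/22 ≈ 0.0455.

1/22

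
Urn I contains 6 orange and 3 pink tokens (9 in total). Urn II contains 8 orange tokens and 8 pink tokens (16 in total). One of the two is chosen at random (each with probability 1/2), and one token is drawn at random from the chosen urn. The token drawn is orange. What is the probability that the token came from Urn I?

P(orange | Urn I) = 2/3; P(orange | Urn II) = 1/2.
P(orange) = 1/2·2/3 + 1/2·1/2 = 7/12.
By Bayes' rule, P(Urn I | orange) = 1/3 / 7/12 = 4/7 ≈ 0.5714.

4/7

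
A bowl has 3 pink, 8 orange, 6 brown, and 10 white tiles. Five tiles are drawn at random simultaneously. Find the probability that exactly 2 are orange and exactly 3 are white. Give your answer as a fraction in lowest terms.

112/2691

Unordered draws without replacement: count favorable combinations over C(27,5).
Favorable = C(3,0) · C(8,2) · C(6,0) · C(10,3) = 3360; total = C(27,5) = 80730.
P = 3360/80730 = 112/2691 ≈ 0.0416.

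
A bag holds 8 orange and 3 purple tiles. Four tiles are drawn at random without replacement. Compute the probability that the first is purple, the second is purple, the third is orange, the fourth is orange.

7/165

Multiply the conditional probability of each draw in order, without replacement, so each draw removes one from its color and from the total.
P = (3/11) · (2/10) · (8/9) · (7/8) = 7/165 ≈ 0.0424.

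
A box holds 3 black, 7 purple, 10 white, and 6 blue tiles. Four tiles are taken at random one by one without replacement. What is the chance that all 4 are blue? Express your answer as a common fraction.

Unordered draws without replacement: count favorable combinations over C(26,4).
Favorable = C(3,0) · C(7,0) · C(10,0) · C(6,4) = 15; total = C(26,4) = 14950.
P = 15/14950 = 3/2990 ≈ 0.0010.

3/2990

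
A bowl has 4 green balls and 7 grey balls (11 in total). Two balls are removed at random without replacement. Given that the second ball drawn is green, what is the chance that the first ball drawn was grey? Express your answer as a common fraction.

7/10

P(first=grey and the second ball drawn is green) = (7/11)·(4/10) = 14/55.
P(the second ball drawn is green) = Σ over first color = 6/55 + 14/55 = 4/11.
By Bayes, P(first=grey | the second ball drawn is green) = 14/55 / 4/11 = 7/10 ≈ 0.7000.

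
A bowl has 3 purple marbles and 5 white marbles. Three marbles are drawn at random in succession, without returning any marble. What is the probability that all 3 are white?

Unordered draws without replacement: count favorable combinations over C(8,3).
Favorable = C(3,0) · C(5,3) = 10; total = C(8,3) = 56.
P = 10/56 = 5/28 ≈ 0.1786.

5/28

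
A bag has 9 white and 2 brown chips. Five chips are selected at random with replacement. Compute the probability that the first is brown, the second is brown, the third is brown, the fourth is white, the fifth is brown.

144/161051

Multiply the conditional probability of each draw in order, with replacement (the composition resets each draw).
P = (2/11) · (2/11) · (2/11) · (9/11) · (2/11) = 144/161051 ≈ 0.0009.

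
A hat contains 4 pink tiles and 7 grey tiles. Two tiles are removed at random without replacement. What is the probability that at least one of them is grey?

Use the complement: P(at least one grey) = 1 − P(no grey).
P(none) = C(4,2)/C(11,2) = 6/55.
So P = 1 − 6/55 = 49/55 ≈ 0.8909.

49/55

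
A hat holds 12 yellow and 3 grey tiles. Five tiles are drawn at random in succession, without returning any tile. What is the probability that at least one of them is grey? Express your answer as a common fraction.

67/91

Use the complement: P(at least one grey) = 1 − P(no grey).
P(none) = C(12,5)/C(15,5) = 792/3003.
So P = 1 − 792/3003 = 67/91 ≈ 0.7363.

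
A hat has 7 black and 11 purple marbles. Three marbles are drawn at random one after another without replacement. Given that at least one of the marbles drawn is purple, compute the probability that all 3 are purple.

15/71

P(all 3 purple) = C(11,3)/C(18,3) = 55/272; P(at least one purple) = 1 − C(7,3)/C(18,3) = 781/816.
Since 'all 3 purple' ⊆ 'at least one purple', P(all 3 | at least one) = 55/272 / 781/816 = 15/71 ≈ 0.2113.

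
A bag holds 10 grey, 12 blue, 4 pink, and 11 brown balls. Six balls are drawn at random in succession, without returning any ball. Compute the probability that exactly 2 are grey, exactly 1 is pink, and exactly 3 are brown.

225/17612

Unordered draws without replacement: count favorable combinations over C(37,6).
Favorable = C(10,2) · C(12,0) · C(4,1) · C(11,3) = 29700; total = C(37,6) = 2324784.
P = 29700/2324784 = 225/17612 ≈ 0.0128.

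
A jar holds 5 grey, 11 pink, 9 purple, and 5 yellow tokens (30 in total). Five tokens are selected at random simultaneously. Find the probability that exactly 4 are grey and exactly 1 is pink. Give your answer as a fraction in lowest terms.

55/142506

Unordered draws without replacement: count favorable combinations over C(30,5).
Favorable = C(5,4) · C(11,1) · C(9,0) · C(5,0) = 55; total = C(30,5) = 142506.
P = 55/142506 = 55/142506 ≈ 0.0004.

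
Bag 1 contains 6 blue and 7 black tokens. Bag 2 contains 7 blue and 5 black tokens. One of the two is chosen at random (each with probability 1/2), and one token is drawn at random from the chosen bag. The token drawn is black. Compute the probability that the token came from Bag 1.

84/149

P(black | Bag 1) = 7/13; P(black | Bag 2) = 5/12.
P(black) = 1/2·7/13 + 1/2·5/12 = 149/312.
By Bayes' rule, P(Bag 1 | black) = 7/26 / 149/312 = 84/149 ≈ 0.5638.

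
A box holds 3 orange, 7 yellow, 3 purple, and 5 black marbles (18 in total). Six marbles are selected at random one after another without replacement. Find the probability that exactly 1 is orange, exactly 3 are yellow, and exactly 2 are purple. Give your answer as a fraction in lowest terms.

15/884

Unordered draws without replacement: count favorable combinations over C(18,6).
Favorable = C(3,1) · C(7,3) · C(3,2) · C(5,0) = 315; total = C(18,6) = 18564.
P = 315/18564 = 15/884 ≈ 0.0170.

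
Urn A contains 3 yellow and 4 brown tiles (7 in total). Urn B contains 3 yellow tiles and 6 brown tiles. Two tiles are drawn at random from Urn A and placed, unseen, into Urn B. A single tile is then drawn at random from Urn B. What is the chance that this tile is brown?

50/77

Condition on how many of the transferred tiles are brown (from Urn A: 4 brown of 7; then Urn B has 11 total).
  0 brown: C(4,0)C(3,2)/C(7,2) = 1/7; then P = 6/11
  1 brown: C(4,1)C(3,1)/C(7,2) = 4/7; then P = 7/11
  2 brown: C(4,2)C(3,0)/C(7,2) = 2/7; then P = 8/11
P(brown from Urn B) = 50/77 ≈ 0.6494.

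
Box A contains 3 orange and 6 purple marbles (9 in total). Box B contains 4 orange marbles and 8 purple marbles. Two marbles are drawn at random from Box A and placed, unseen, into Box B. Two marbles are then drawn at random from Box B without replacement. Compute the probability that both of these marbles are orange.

5/52

Condition on how many of the transferred marbles are orange (from Box A: 3 orange of 9; then Box B has 14 total).
  0 orange: C(3,0)C(6,2)/C(9,2) = 5/12; then P = C(4,2)/C(14,2) = 6/91
  1 orange: C(3,1)C(6,1)/C(9,2) = 1/2; then P = C(5,2)/C(14,2) = 10/91
  2 orange: C(3,2)C(6,0)/C(9,2) = 1/12; then P = C(6,2)/C(14,2) = 15/91
P(both orange) = 5/52 ≈ 0.0962.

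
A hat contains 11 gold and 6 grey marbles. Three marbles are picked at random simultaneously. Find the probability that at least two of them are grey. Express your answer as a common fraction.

Sum the hypergeometric tail for j = 2,…,3 grey marbles.
Favorable = C(6,2)·C(11,1) + C(6,3)·C(11,0) = 185; total = C(17,3) = 680.
P = 185/680 = 37/136 ≈ 0.2721.

37/136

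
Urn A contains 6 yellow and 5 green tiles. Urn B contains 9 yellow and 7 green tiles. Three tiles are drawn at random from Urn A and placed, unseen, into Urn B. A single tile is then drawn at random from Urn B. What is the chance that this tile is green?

92/209

Condition on how many of the transferred tiles are green (from Urn A: 5 green of 11; then Urn B has 19 total).
  0 green: C(5,0)C(6,3)/C(11,3) = 4/33; then P = 7/19
  1 green: C(5,1)C(6,2)/C(11,3) = 5/11; then P = 8/19
  2 green: C(5,2)C(6,1)/C(11,3) = 4/11; then P = 9/19
  3 green: C(5,3)C(6,0)/C(11,3) = 2/33; then P = 10/19
P(green from Urn B) = 92/209 ≈ 0.4402.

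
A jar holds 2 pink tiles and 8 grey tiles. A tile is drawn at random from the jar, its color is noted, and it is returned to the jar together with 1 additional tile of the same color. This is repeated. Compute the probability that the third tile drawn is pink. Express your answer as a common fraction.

1/5

Sum over the four possibilities for the first two draws (pink/not-pink each), tracking how the pink count and total change by +1 per draw.
P(third is pink) = 1/5 ≈ 0.2000. (In a Pólya urn every draw has the same marginal probability 2/10.)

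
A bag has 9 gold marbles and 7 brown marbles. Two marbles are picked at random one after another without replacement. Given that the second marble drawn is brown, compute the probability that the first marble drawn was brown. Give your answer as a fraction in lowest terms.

2/5

P(first=brown and the second marble drawn is brown) = (7/16)·(6/15) = 7/40.
P(the second marble drawn is brown) = Σ over first color = 21/80 + 7/40 = 7/16.
By Bayes, P(first=brown | the second marble drawn is brown) = 7/40 / 7/16 = 2/5 ≈ 0.4000.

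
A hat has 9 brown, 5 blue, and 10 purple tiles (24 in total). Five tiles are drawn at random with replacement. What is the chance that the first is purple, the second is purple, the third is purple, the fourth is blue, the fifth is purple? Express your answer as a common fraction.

Multiply the conditional probability of each draw in order, with replacement (the composition resets each draw).
P = (10/24) · (10/24) · (10/24) · (5/24) · (10/24) = 3125/497664 ≈ 0.0063.

3125/497664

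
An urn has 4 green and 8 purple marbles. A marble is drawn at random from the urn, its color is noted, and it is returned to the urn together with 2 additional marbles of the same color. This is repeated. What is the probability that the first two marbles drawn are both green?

1/7

After a green draw the urn holds 6 green out of 14.
P = (4/12)·(6/14) = 1/7 ≈ 0.1429.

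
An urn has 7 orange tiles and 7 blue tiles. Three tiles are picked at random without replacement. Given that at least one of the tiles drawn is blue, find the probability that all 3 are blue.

P(all 3 blue) = C(7,3)/C(14,3) = 5/52; P(at least one blue) = 1 − C(7,3)/C(14,3) = 47/52.
Since 'all 3 blue' ⊆ 'at least one blue', P(all 3 | at least one) = 5/52 / 47/52 = 5/47 ≈ 0.1064.

5/47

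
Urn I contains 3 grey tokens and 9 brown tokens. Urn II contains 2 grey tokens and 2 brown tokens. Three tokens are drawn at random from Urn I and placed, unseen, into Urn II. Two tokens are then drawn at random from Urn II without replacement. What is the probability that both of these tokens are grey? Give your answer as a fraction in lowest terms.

29/231

Condition on how many of the transferred tokens are grey (from Urn I: 3 grey of 12; then Urn II has 7 total).
  0 grey: C(3,0)C(9,3)/C(12,3) = 21/55; then P = C(2,2)/C(7,2) = 1/21
  1 grey: C(3,1)C(9,2)/C(12,3) = 27/55; then P = C(3,2)/C(7,2) = 1/7
  2 grey: C(3,2)C(9,1)/C(12,3) = 27/220; then P = C(4,2)/C(7,2) = 2/7
  3 grey: C(3,3)C(9,0)/C(12,3) = 1/220; then P = C(5,2)/C(7,2) = 10/21
P(both grey) = 29/231 ≈ 0.1255.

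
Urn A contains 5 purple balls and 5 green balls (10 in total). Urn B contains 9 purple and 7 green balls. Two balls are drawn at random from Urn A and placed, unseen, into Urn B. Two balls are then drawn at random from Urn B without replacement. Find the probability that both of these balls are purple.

Condition on how many of the transferred balls are purple (from Urn A: 5 purple of 10; then Urn B has 18 total).
  0 purple: C(5,0)C(5,2)/C(10,2) = 2/9; then P = C(9,2)/C(18,2) = 4/17
  1 purple: C(5,1)C(5,1)/C(10,2) = 5/9; then P = C(10,2)/C(18,2) = 5/17
  2 purple: C(5,2)C(5,0)/C(10,2) = 2/9; then P = C(11,2)/C(18,2) = 55/153
P(both purple) = 407/1377 ≈ 0.2956.

407/1377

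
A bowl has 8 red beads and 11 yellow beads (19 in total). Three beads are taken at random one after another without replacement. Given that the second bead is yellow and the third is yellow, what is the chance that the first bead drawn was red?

8/17

P(first=red and the second bead is yellow and the third is yellow) = (8/19)·(11/18)·(10/17) = 440/2907.
P(E) = Σ over first color = 440/2907 + 55/323 = 55/171.
By Bayes, P(first=red | E) = 440/2907 / 55/171 = 8/17 ≈ 0.4706.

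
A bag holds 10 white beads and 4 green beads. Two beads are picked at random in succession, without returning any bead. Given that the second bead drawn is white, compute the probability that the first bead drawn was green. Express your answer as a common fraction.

P(first=green and the second bead drawn is white) = (4/14)·(10/13) = 20/91.
P(the second bead drawn is white) = Σ over first color = 45/91 + 20/91 = 5/7.
By Bayes, P(first=green | the second bead drawn is white) = 20/91 / 5/7 = 4/13 ≈ 0.3077.

4/13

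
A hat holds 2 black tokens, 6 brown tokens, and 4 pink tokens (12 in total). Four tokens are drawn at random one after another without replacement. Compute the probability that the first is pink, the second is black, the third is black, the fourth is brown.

2/495

Multiply the conditional probability of each draw in order, without replacement, so each draw removes one from its color and from the total.
P = (4/12) · (2/11) · (1/10) · (6/9) = 2/495 ≈ 0.0040.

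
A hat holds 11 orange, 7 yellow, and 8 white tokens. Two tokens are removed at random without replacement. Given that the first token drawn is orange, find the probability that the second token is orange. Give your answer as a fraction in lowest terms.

2/5

After removing 1 orange, the hat has 10 orange out of 25 remaining.
P(second is orange | given) = 10/25 = 2/5 ≈ 0.4000.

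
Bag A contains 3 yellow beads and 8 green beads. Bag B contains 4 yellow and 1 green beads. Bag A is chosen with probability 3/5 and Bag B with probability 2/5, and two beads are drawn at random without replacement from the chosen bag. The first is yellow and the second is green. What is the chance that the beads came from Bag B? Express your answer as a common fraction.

11/29

P(E | Bag A) = 12/55; P(E | Bag B) = 1/5.
P(E) = 3/5·12/55 + 2/5·1/5 = 58/275.
By Bayes' rule, P(Bag B | E) = 2/25 / 58/275 = 11/29 ≈ 0.3793.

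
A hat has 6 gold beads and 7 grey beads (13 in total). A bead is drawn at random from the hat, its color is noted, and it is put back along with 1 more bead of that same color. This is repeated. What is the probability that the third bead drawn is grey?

Sum over the four possibilities for the first two draws (grey/not-grey each), tracking how the grey count and total change by +1 per draw.
P(third is grey) = 7/13 ≈ 0.5385. (In a Pólya urn every draw has the same marginal probability 7/13.)

7/13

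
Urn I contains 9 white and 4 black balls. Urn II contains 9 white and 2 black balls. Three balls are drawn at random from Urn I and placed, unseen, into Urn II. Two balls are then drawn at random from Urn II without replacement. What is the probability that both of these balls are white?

Condition on how many of the transferred balls are white (from Urn I: 9 white of 13; then Urn II has 14 total).
  0 white: C(9,0)C(4,3)/C(13,3) = 2/143; then P = C(9,2)/C(14,2) = 36/91
  1 white: C(9,1)C(4,2)/C(13,3) = 27/143; then P = C(10,2)/C(14,2) = 45/91
  2 white: C(9,2)C(4,1)/C(13,3) = 72/143; then P = C(11,2)/C(14,2) = 55/91
  3 white: C(9,3)C(4,0)/C(13,3) = 42/143; then P = C(12,2)/C(14,2) = 66/91
P(both white) = 729/1183 ≈ 0.6162.

729/1183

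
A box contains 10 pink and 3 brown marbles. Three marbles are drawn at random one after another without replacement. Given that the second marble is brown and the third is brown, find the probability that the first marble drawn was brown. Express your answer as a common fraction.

1/11

P(first=brown and the second marble is brown and the third is brown) = (3/13)·(2/12)·(1/11) = 1/286.
P(E) = Σ over first color = 5/143 + 1/286 = 1/26.
By Bayes, P(first=brown | E) = 1/286 / 1/26 = 1/11 ≈ 0.0909.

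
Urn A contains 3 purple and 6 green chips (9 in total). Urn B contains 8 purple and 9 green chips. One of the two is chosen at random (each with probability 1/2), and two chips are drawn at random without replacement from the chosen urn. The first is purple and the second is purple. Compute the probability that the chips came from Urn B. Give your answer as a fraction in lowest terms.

42/59

P(E | Urn A) = 1/12; P(E | Urn B) = 7/34.
P(E) = 1/2·1/12 + 1/2·7/34 = 59/408.
By Bayes' rule, P(Urn B | E) = 7/68 / 59/408 = 42/59 ≈ 0.7119.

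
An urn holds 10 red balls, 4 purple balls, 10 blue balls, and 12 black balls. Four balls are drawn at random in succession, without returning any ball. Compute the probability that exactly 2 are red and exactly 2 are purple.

Unordered draws without replacement: count favorable combinations over C(36,4).
Favorable = C(10,2) · C(4,2) · C(10,0) · C(12,0) = 270; total = C(36,4) = 58905.
P = 270/58905 = 6/1309 ≈ 0.0046.

6/1309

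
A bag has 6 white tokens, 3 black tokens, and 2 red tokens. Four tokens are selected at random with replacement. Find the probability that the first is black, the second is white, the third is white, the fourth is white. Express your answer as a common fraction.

648/14641

Multiply the conditional probability of each draw in order, with replacement (the composition resets each draw).
P = (3/11) · (6/11) · (6/11) · (6/11) = 648/14641 ≈ 0.0443.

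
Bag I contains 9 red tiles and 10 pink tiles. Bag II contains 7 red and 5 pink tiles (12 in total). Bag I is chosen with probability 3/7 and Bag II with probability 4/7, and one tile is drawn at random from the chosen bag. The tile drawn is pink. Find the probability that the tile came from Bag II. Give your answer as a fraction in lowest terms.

19/37

P(pink | Bag I) = 10/19; P(pink | Bag II) = 5/12.
P(pink) = 3/7·10/19 + 4/7·5/12 = 185/399.
By Bayes' rule, P(Bag II | pink) = 5/21 / 185/399 = 19/37 ≈ 0.5135.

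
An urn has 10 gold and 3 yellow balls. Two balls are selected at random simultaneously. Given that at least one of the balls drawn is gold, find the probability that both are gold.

3/5

P(both gold) = C(10,2)/C(13,2) = 15/26; P(at least one gold) = 1 − C(3,2)/C(13,2) = 25/26.
Since 'both gold' ⊆ 'at least one gold', P(both | at least one) = 15/26 / 25/26 = 3/5 ≈ 0.6000.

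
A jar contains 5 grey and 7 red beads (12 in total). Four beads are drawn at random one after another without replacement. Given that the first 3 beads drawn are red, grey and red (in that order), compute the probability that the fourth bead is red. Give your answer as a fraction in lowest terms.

5/9

After removing 1 grey, 2 red, the jar has 5 red out of 9 remaining.
P(fourth is red | given) = 5/9 ≈ 0.5556.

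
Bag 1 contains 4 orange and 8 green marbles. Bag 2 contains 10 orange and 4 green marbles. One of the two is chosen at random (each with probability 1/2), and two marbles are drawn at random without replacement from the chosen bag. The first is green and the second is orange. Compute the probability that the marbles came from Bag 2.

P(E | Bag 1) = 8/33; P(E | Bag 2) = 20/91.
P(E) = 1/2·8/33 + 1/2·20/91 = 694/3003.
By Bayes' rule, P(Bag 2 | E) = 10/91 / 694/3003 = 165/347 ≈ 0.4755.

165/347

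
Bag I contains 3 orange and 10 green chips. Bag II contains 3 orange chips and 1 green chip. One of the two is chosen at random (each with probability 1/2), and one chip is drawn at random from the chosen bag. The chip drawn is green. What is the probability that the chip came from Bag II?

13/53

P(green | Bag I) = 10/13; P(green | Bag II) = 1/4.
P(green) = 1/2·10/13 + 1/2·1/4 = 53/104.
By Bayes' rule, P(Bag II | green) = 1/8 / 53/104 = 13/53 ≈ 0.2453.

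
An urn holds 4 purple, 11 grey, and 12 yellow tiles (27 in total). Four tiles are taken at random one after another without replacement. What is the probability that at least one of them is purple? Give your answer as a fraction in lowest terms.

Use the complement: P(at least one purple) = 1 − P(no purple).
P(none) = C(23,4)/C(27,4) = 8855/17550.
So P = 1 − 8855/17550 = 1739/3510 ≈ 0.4954.

1739/3510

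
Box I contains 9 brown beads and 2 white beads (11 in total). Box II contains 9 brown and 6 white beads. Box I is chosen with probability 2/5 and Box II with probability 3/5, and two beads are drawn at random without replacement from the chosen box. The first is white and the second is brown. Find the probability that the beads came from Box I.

P(E | Box I) = 9/55; P(E | Box II) = 9/35.
P(E) = 2/5·9/55 + 3/5·9/35 = 423/1925.
By Bayes' rule, P(Box I | E) = 18/275 / 423/1925 = 14/47 ≈ 0.2979.

14/47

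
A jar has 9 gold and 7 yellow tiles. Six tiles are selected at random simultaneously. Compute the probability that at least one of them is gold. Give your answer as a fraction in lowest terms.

Use the complement: P(at least one gold) = 1 − P(no gold).
P(none) = C(7,6)/C(16,6) = 7/8008.
So P = 1 − 7/8008 = 1143/1144 ≈ 0.9991.

1143/1144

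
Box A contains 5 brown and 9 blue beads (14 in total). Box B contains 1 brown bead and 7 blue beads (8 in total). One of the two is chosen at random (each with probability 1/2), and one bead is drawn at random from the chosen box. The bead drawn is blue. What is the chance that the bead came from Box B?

P(blue | Box A) = 9/14; P(blue | Box B) = 7/8.
P(blue) = 1/2·9/14 + 1/2·7/8 = 85/112.
By Bayes' rule, P(Box B | blue) = 7/16 / 85/112 = 49/85 ≈ 0.5765.

49/85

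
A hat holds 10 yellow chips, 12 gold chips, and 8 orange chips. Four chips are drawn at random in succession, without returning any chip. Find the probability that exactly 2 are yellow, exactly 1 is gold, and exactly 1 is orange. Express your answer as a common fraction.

32/203

Unordered draws without replacement: count favorable combinations over C(30,4).
Favorable = C(10,2) · C(12,1) · C(8,1) = 4320; total = C(30,4) = 27405.
P = 4320/27405 = 32/203 ≈ 0.1576.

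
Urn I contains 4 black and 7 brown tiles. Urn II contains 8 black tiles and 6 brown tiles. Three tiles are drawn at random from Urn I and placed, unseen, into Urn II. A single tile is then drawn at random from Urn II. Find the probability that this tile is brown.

Condition on how many of the transferred tiles are brown (from Urn I: 7 brown of 11; then Urn II has 17 total).
  0 brown: C(7,0)C(4,3)/C(11,3) = 4/165; then P = 6/17
  1 brown: C(7,1)C(4,2)/C(11,3) = 14/55; then P = 7/17
  2 brown: C(7,2)C(4,1)/C(11,3) = 28/55; then P = 8/17
  3 brown: C(7,3)C(4,0)/C(11,3) = 7/33; then P = 9/17
P(brown from Urn II) = 87/187 ≈ 0.4652.

87/187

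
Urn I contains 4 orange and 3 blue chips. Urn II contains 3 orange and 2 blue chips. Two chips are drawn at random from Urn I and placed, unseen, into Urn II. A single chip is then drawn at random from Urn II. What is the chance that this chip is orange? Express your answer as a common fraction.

29/49

Condition on how many of the transferred chips are orange (from Urn I: 4 orange of 7; then Urn II has 7 total).
  0 orange: C(4,0)C(3,2)/C(7,2) = 1/7; then P = 3/7
  1 orange: C(4,1)C(3,1)/C(7,2) = 4/7; then P = 4/7
  2 orange: C(4,2)C(3,0)/C(7,2) = 2/7; then P = 5/7
P(orange from Urn II) = 29/49 ≈ 0.5918.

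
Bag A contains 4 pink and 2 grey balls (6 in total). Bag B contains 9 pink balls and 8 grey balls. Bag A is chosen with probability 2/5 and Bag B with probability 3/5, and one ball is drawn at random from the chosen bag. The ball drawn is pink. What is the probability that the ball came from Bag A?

68/149

P(pink | Bag A) = 2/3; P(pink | Bag B) = 9/17.
P(pink) = 2/5·2/3 + 3/5·9/17 = 149/255.
By Bayes' rule, P(Bag A | pink) = 4/15 / 149/255 = 68/149 ≈ 0.4564.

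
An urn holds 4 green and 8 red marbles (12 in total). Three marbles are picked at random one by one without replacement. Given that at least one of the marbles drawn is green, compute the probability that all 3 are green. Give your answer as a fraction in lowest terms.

P(all 3 green) = C(4,3)/C(12,3) = 1/55; P(at least one green) = 1 − C(8,3)/C(12,3) = 41/55.
Since 'all 3 green' ⊆ 'at least one green', P(all 3 | at least one) = 1/55 / 41/55 = 1/41 ≈ 0.0244.

1/41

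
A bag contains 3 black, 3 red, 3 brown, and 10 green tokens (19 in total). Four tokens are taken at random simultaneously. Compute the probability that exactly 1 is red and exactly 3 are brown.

1/1292

Unordered draws without replacement: count favorable combinations over C(19,4).
Favorable = C(3,0) · C(3,1) · C(3,3) · C(10,0) = 3; total = C(19,4) = 3876.
P = 3/3876 = 1/1292 ≈ 0.0008.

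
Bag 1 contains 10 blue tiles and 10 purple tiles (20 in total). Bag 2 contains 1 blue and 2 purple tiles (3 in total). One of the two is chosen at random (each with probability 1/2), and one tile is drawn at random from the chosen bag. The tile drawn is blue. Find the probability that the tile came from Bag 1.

P(blue | Bag 1) = 1/2; P(blue | Bag 2) = 1/3.
P(blue) = 1/2·1/2 + 1/2·1/3 = 5/12.
By Bayes' rule, P(Bag 1 | blue) = 1/4 / 5/12 = 3/5 ≈ 0.6000.

3/5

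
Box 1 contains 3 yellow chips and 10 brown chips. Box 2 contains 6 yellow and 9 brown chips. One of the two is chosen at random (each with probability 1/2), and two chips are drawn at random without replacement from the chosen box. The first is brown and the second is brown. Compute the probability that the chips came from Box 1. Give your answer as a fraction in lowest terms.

175/279

P(E | Box 1) = 15/26; P(E | Box 2) = 12/35.
P(E) = 1/2·15/26 + 1/2·12/35 = 837/1820.
By Bayes' rule, P(Box 1 | E) = 15/52 / 837/1820 = 175/279 ≈ 0.6272.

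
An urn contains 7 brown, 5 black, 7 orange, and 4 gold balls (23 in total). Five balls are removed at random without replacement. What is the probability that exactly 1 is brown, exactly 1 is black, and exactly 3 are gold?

20/4807

Unordered draws without replacement: count favorable combinations over C(23,5).
Favorable = C(7,1) · C(5,1) · C(7,0) · C(4,3) = 140; total = C(23,5) = 33649.
P = 140/33649 = 20/4807 ≈ 0.0042.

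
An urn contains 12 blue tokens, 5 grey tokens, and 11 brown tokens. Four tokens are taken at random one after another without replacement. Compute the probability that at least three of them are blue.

Sum the hypergeometric tail for j = 3,…,4 blue tokens.
Favorable = C(12,3)·C(16,1) + C(12,4)·C(16,0) = 4015; total = C(28,4) = 20475.
P = 4015/20475 = 803/4095 ≈ 0.1961.

803/4095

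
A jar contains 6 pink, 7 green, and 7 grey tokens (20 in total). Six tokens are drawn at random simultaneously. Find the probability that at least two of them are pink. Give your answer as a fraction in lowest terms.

Sum the hypergeometric tail for j = 2,…,6 pink tokens.
Favorable = C(6,2)·C(14,4) + C(6,3)·C(14,3) + C(6,4)·C(14,2) + C(6,5)·C(14,1) + C(6,6)·C(14,0) = 23745; total = C(20,6) = 38760.
P = 23745/38760 = 1583/2584 ≈ 0.6126.

1583/2584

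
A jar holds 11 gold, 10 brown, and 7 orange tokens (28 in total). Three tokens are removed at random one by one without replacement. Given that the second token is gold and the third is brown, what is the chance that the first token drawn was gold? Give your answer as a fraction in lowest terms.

P(first=gold and the second token is gold and the third is brown) = (11/28)·(10/27)·(10/26) = 275/4914.
P(E) = Σ over first color = 275/4914 + 55/1092 + 55/1404 = 55/378.
By Bayes, P(first=gold | E) = 275/4914 / 55/378 = 5/13 ≈ 0.3846.

5/13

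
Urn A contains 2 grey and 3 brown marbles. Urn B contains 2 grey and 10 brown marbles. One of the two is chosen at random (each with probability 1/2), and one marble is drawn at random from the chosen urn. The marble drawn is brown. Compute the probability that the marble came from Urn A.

P(brown | Urn A) = 3/5; P(brown | Urn B) = 5/6.
P(brown) = 1/2·3/5 + 1/2·5/6 = 43/60.
By Bayes' rule, P(Urn A | brown) = 3/10 / 43/60 = 18/43 ≈ 0.4186.

18/43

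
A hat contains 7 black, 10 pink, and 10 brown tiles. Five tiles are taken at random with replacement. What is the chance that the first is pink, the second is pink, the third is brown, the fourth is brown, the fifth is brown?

Multiply the conditional probability of each draw in order, with replacement (the composition resets each draw).
P = (10/27) · (10/27) · (10/27) · (10/27) · (10/27) = 100000/14348907 ≈ 0.0070.

100000/14348907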